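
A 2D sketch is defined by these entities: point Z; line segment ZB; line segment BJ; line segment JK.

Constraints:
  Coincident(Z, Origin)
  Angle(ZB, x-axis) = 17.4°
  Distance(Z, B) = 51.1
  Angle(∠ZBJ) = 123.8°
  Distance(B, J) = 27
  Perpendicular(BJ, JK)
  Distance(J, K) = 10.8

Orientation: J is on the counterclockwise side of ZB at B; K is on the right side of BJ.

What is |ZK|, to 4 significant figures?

76.87

∠ZBJ = 123.8°, so BJ runs at 17.4° + (180° − 123.8°) = 73.60° from the x-axis; with |BJ| = 27.0, J = B + 27.0·(cos 73.60°, sin 73.60°) = (56.38, 41.18). BJ is perpendicular to JK; with |JK| = 10.8 on the right of BJ, K = J + 10.8·(0.9593, -0.2823) = (66.75, 38.13). Then |ZK| = |K − Z| = 76.87.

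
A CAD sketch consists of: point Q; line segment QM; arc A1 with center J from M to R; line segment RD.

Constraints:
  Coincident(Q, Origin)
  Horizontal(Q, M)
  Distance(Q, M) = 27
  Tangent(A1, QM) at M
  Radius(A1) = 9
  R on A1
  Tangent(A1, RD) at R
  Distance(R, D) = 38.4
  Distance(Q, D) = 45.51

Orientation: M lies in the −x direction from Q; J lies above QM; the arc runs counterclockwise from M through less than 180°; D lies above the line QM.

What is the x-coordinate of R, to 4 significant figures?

-18.22

Q is at the origin; Q and M share the same y with |QM| = 27.0 and M on the −x side, so M = (-27.00, 0.000). Since A1 is tangent to QM there, JM ⟂ QM, so J = M + (0, 9) = (-27.00, 9.000). Since JR ⟂ RD (tangency), |JD| = √(9.0² + 38.4²) = 39.44 regardless of where R sits on A1. So D lies on both circle(Q, 45.51) and circle(J, 39.44); the above-QM intersection is D = (-9.729, 44.46). R is the foot of the tangent from D: R = (-18.22, 7.009).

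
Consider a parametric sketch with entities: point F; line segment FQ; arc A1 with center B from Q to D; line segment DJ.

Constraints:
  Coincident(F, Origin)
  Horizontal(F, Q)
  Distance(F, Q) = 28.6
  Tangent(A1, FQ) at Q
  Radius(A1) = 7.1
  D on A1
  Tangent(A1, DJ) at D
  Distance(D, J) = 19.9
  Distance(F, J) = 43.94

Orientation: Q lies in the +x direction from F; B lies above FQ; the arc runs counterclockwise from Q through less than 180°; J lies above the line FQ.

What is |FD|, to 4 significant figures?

36.48

F is at the origin; FQ is horizontal with |FQ| = 28.6 and Q on the +x side, so Q = (28.60, 0.000). Tangency of A1 to FQ means the radius BQ is perpendicular to FQ, so B = Q + (0, 7.1) = (28.60, 7.100). Since BD ⟂ DJ (tangency), |BJ| = √(7.1² + 19.9²) = 21.13 regardless of where D sits on A1. So J lies on both circle(F, 43.94) and circle(B, 21.13); the above-FQ intersection is J = (34.32, 27.44). D is the foot of the tangent from J: D = (35.68, 7.587).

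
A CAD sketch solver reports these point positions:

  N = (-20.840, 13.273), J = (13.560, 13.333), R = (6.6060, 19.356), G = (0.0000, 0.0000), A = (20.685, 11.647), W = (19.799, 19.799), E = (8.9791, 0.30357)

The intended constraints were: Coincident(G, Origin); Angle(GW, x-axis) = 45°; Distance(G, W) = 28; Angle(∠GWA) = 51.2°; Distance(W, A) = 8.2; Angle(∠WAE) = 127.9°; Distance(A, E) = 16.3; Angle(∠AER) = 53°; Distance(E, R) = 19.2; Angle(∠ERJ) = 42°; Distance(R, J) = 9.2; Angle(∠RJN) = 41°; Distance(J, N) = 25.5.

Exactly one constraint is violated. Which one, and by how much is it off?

Distance(J, N) = 25.5 — off by 8.90.

G = (0.00, 0.00) ✓; GW at 45.00° ✓; |GW| = 28.00 ✓; ∠GWA = 51.20° ✓; |WA| = 8.200 ✓; ∠WAE = 127.9° ✓; |AE| = 16.30 ✓; ∠AER = 53.00° ✓; |ER| = 19.20 ✓; ∠ERJ = 42.00° ✓; |RJ| = 9.200 ✓; ∠RJN = 41.00° ✓; |JN| = 34.40 ✗.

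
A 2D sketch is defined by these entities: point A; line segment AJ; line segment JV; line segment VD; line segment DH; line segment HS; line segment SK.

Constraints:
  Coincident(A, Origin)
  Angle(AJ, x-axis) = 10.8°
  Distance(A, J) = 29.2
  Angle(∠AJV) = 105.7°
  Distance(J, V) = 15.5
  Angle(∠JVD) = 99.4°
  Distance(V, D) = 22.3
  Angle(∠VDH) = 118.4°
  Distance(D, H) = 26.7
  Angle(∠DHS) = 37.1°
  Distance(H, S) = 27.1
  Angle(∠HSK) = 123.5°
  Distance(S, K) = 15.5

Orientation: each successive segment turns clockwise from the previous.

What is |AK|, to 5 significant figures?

34.652

A is at the origin; AJ runs at 10.8° with length 29.2, so J = (28.683, 5.4715). ∠AJV = 105.7° gives JV at -63.500° from the x-axis; with |JV| = 15.5, V = (35.599, -8.3999). ∠JVD = 99.4° gives VD at -144.10° from the x-axis; with |VD| = 22.3, D = (17.535, -21.476). ∠VDH = 118.4° gives DH at 154.30° from the x-axis; with |DH| = 26.7, H = (-6.5238, -9.8974). ∠DHS = 37.1° gives HS at 11.400° from the x-axis; with |HS| = 27.1, S = (20.042, -4.5408). ∠HSK = 123.5° gives SK at -45.100° from the x-axis; with |SK| = 15.5, K = (30.983, -15.520). Then |AK| = |K − A| = 34.652.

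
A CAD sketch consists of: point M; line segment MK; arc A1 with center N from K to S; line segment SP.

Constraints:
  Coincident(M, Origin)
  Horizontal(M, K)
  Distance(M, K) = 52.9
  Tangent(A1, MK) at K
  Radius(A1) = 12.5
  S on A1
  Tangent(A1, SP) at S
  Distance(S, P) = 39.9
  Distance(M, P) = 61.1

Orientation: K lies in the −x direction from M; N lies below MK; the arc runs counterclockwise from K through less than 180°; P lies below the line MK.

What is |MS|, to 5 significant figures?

65.507

M is at the origin; M and K share the same y with |MK| = 52.9 and K on the −x side, so K = (-52.900, 0.0000). A1 meets MK tangentially, so NK is at right angles to MK, so N = K + (0, -12.5) = (-52.900, -12.500). Since NS ⟂ SP (tangency), |NP| = √(12.5² + 39.9²) = 41.812 regardless of where S sits on A1. So P lies on both circle(M, 61.1) and circle(N, 41.812); the below-MK intersection is P = (-34.825, -50.204). S is the foot of the tangent from P: S = (-62.041, -21.026).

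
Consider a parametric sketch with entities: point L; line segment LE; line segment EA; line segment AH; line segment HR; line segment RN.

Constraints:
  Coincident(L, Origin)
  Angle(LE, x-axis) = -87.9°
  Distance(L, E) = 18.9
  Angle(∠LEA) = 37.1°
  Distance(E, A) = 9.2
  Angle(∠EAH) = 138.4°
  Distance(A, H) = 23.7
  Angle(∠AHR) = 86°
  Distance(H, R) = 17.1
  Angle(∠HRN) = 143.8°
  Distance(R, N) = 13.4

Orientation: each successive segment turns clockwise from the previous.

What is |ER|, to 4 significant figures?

31.36

L is at the origin; LE runs at -87.9° with length 18.9, so E = (0.6926, -18.89). ∠LEA = 37.1° gives EA at 129.2° from the x-axis; with |EA| = 9.2, A = (-5.122, -11.76). ∠EAH = 138.4° gives AH at 87.60° from the x-axis; with |AH| = 23.7, H = (-4.130, 11.92). ∠AHR = 86.0° gives HR at -6.400° from the x-axis; with |HR| = 17.1, R = (12.86, 10.02). Then |ER| = |R − E| = 31.36.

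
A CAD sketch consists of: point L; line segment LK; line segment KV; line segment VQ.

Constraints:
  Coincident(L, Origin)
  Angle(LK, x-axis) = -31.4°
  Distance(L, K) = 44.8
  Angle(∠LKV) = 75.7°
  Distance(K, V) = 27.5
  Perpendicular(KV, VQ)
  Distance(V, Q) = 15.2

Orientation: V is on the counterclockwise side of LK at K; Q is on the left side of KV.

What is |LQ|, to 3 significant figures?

32.6

∠LKV = 75.7°, so KV runs at -31.4° + (180° − 75.7°) = 72.9° from the x-axis; with |KV| = 27.5, V = K + 27.5·(cos 72.9°, sin 72.9°) = (46.3, 2.94). KV ⟂ VQ; with |VQ| = 15.2 on the left of KV, Q = V + 15.2·(-0.956, 0.294) = (31.8, 7.41). Then |LQ| = |Q − L| = 32.6.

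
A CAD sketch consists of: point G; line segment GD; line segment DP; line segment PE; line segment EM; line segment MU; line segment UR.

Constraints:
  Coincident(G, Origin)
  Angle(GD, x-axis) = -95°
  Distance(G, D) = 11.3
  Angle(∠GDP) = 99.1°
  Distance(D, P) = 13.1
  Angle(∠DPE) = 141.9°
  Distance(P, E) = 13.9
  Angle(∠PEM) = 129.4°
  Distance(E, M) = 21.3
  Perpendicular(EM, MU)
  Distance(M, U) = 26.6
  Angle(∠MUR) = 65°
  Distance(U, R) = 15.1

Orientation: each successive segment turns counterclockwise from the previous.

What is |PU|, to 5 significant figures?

34.042

G is at the origin; GD runs at -95.0° with length 11.3, so D = (-0.98486, -11.257). ∠GDP = 99.1° gives DP at -14.100° from the x-axis; with |DP| = 13.1, P = (11.720, -14.448). ∠DPE = 141.9° gives PE at 24.000° from the x-axis; with |PE| = 13.9, E = (24.419, -8.7947). ∠PEM = 129.4° gives EM at 74.600° from the x-axis; with |EM| = 21.3, M = (30.075, 11.741). EM ⟂ MU, so MU runs at 164.60°; with |MU| = 26.6, U = (4.4302, 18.804). Then |PU| = |U − P| = 34.042.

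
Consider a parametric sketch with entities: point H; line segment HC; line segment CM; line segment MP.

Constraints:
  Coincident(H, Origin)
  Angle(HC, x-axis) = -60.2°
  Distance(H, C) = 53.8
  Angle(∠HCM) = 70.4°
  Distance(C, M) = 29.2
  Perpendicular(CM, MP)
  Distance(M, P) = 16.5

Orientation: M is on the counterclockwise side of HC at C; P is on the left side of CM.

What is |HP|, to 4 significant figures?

35.96

∠HCM = 70.4°, so CM runs at -60.2° + (180° − 70.4°) = 49.40° from the x-axis; with |CM| = 29.2, M = C + 29.2·(cos 49.40°, sin 49.40°) = (45.74, -24.52). The perpendicularity gives MP at right angles to CM; with |MP| = 16.5 on the left of CM, P = M + 16.5·(-0.7593, 0.6508) = (33.21, -13.78). Then |HP| = |P − H| = 35.96.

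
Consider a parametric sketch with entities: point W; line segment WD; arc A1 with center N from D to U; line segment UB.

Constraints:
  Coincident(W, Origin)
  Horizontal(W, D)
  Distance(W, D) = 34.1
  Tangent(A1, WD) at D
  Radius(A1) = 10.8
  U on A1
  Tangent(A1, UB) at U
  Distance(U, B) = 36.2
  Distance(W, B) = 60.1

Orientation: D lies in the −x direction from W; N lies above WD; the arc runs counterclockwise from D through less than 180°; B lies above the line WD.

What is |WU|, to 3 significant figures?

27.8

Checks: |NU| = 10.80 ✓; ∠(NU, UB) = 90.00° ✓; |UB| = 36.20 ✓; |WB| = 60.10 ✓.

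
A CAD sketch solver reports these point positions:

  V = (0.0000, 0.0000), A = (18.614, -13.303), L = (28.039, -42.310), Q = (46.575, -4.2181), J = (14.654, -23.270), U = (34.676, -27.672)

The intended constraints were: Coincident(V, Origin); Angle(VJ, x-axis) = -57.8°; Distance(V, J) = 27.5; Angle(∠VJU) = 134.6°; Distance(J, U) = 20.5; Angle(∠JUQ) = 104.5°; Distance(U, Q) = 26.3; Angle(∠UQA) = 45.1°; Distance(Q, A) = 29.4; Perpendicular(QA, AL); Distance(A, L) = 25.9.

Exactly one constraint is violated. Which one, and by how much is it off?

Distance(A, L) = 25.9 — off by 4.60.

V = (0.00, 0.00) ✓; VJ at -57.80° ✓; |VJ| = 27.50 ✓; ∠VJU = 134.6° ✓; |JU| = 20.50 ✓; ∠JUQ = 104.5° ✓; |UQ| = 26.30 ✓; ∠UQA = 45.10° ✓; |QA| = 29.40 ✓; ∠(QA, AL) = 90.00° ✓; |AL| = 30.50 ✗.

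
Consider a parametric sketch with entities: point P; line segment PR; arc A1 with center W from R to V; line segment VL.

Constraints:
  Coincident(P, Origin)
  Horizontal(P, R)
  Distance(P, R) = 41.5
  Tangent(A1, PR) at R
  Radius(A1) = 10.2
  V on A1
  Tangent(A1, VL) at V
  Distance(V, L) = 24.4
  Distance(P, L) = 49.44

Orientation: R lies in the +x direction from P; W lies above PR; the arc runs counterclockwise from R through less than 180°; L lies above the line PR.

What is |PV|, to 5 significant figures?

52.173

Checks: |WV| = 10.20 ✓; ∠(WV, VL) = 90.00° ✓; |VL| = 24.40 ✓; |PL| = 49.44 ✓.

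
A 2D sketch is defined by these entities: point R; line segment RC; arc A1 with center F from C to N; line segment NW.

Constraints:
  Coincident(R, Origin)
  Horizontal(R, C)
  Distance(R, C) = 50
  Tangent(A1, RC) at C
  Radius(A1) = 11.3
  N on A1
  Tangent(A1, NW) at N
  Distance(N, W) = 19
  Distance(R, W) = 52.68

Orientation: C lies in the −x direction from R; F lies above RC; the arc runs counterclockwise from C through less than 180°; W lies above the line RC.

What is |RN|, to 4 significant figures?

41.01

Checks: |FN| = 11.30 ✓; ∠(FN, NW) = 90.00° ✓; |NW| = 19.00 ✓; |RW| = 52.68 ✓.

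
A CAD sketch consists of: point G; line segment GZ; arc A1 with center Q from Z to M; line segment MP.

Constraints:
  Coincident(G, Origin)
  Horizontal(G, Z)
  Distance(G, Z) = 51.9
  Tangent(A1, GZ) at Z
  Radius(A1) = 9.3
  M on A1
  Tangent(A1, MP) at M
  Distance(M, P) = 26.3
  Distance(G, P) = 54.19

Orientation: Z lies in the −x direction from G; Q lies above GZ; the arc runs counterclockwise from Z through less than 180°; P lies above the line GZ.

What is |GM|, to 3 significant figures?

43.5

Checks: |QM| = 9.300 ✓; ∠(QM, MP) = 90.00° ✓; |MP| = 26.30 ✓; |GP| = 54.19 ✓.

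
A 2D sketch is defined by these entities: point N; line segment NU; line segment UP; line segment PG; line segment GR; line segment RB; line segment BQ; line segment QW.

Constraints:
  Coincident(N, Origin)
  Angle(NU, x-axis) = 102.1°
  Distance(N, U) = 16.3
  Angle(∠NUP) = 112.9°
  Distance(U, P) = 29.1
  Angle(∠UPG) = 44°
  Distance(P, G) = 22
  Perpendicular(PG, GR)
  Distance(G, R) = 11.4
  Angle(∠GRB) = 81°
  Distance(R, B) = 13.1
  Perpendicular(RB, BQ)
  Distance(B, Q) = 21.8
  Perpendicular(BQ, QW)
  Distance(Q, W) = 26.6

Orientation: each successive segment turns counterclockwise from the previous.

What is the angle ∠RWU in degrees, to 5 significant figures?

8.5232°

The perpendicularity gives BQ at right angles to RB, so BQ runs at -135.80°; with |BQ| = 21.8, Q = (-34.766, 4.1781). BQ is perpendicular to QW, so QW runs at -45.800°; with |QW| = 26.6, W = (-16.221, -14.892). Then cos ∠RWU = WR·WU / (|WR||WU|), giving 8.5232°.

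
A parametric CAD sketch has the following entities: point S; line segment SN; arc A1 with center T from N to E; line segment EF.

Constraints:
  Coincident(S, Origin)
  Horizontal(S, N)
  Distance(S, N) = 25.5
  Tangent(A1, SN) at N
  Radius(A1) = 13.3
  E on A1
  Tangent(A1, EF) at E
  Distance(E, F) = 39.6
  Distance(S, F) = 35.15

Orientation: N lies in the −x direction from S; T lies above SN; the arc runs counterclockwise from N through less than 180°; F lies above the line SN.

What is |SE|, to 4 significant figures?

16.31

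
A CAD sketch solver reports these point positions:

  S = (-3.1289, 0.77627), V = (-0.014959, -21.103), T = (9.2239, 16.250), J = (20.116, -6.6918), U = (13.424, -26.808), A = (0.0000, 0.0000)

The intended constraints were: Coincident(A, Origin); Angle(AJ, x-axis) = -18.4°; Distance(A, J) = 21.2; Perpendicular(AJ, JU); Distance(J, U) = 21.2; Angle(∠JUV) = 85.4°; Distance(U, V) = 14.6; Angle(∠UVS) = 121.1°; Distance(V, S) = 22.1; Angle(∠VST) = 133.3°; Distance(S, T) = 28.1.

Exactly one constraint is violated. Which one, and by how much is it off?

Distance(S, T) = 28.1 — off by 8.30.

A = (0.00, 0.00) ✓; AJ at -18.40° ✓; |AJ| = 21.20 ✓; ∠(AJ, JU) = 90.00° ✓; |JU| = 21.20 ✓; ∠JUV = 85.40° ✓; |UV| = 14.60 ✓; ∠UVS = 121.1° ✓; |VS| = 22.10 ✓; ∠VST = 133.3° ✓; |ST| = 19.80 ✗.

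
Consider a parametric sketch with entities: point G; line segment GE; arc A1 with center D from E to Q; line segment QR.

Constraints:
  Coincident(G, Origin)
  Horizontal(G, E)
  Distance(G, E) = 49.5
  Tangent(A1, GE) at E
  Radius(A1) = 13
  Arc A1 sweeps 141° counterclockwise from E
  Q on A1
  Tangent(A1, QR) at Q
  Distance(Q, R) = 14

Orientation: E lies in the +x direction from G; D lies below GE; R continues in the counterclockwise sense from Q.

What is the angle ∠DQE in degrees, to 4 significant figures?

19.50°

G is at the origin; GE is horizontal with |GE| = 49.5 and E on the +x side, so E = (49.50, 0.000). Since A1 is tangent to GE there, DE ⟂ GE, so D = E + (0, -13) = (49.50, -13.00). On A1, E sits at bearing 90° from D; a 141° counterclockwise sweep puts Q at bearing 231°, so Q = D + 13.0·(cos 231°, sin 231°) = (41.32, -23.10). Then cos ∠DQE = QD·QE / (|QD||QE|), giving 19.50°.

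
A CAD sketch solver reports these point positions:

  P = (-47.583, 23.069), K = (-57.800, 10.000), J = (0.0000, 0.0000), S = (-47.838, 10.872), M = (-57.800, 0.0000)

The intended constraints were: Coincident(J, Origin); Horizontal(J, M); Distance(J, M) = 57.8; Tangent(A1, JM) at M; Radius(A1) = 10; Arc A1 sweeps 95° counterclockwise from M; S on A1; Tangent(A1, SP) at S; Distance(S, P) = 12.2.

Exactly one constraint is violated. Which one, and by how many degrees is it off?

Tangent(A1, SP) at S — off by 6.20°.

J = (0.00, 0.00) ✓; J.y = 0.00, M.y = 0.00 ✓; |JM| = 57.80 ✓; ∠(KM, MJ) = 90.00° ✓; |KM| = 10.00 ✓; bearing(K→S) − bearing(K→M) = 95.00° ✓; |KS| = 10.00 ✓; ∠(KS, SP) = 96.20° ✗; |SP| = 12.20 ✓.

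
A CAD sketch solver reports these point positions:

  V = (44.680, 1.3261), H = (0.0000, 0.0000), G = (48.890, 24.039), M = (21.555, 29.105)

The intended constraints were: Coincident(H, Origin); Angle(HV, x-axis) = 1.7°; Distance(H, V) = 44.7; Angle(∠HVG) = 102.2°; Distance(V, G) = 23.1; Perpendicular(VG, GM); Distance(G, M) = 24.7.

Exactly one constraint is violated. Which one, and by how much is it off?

Distance(G, M) = 24.7 — off by 3.10.

H = (0.00, 0.00) ✓; HV at 1.700° ✓; |HV| = 44.70 ✓; ∠HVG = 102.2° ✓; |VG| = 23.10 ✓; ∠(VG, GM) = 90.00° ✓; |GM| = 27.80 ✗.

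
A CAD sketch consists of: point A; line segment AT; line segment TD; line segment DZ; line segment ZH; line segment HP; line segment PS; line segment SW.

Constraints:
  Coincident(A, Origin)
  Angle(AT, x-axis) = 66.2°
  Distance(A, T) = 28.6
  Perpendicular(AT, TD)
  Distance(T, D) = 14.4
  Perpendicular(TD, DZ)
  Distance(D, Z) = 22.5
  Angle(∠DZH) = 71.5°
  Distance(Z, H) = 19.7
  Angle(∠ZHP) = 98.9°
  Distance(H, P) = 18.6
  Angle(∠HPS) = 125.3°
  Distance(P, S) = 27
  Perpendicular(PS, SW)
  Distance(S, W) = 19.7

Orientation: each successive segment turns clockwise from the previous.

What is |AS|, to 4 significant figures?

48.31

∠ZHP = 98.9° gives HP at 56.60° from the x-axis; with |HP| = 18.6, P = (11.31, 28.56). ∠HPS = 125.3° gives PS at 1.900° from the x-axis; with |PS| = 27.0, S = (38.29, 29.45). Then |AS| = |S − A| = 48.31.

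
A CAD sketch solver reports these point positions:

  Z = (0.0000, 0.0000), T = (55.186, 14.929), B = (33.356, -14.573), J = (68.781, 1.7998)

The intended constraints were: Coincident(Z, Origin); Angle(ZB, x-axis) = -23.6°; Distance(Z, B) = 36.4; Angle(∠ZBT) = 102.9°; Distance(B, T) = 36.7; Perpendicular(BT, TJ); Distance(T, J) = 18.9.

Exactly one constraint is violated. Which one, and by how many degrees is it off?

Perpendicular(BT, TJ) — off by 7.50°.

Z = (0.00, 0.00) ✓; ZB at -23.60° ✓; |ZB| = 36.40 ✓; ∠ZBT = 102.9° ✓; |BT| = 36.70 ✓; ∠(BT, TJ) = 97.50° ✗; |TJ| = 18.90 ✓.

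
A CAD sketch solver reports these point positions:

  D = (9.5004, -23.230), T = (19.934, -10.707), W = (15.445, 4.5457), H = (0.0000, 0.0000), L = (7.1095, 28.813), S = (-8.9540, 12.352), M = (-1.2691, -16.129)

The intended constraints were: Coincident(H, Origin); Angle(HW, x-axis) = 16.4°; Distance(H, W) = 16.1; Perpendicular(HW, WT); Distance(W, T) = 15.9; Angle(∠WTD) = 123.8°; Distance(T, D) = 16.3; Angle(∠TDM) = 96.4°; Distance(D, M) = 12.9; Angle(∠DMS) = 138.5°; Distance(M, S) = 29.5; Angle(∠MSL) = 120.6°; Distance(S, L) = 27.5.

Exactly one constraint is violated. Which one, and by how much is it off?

Distance(S, L) = 27.5 — off by 4.50.

H = (0.00, 0.00) ✓; HW at 16.40° ✓; |HW| = 16.10 ✓; ∠(HW, WT) = 90.00° ✓; |WT| = 15.90 ✓; ∠WTD = 123.8° ✓; |TD| = 16.30 ✓; ∠TDM = 96.40° ✓; |DM| = 12.90 ✓; ∠DMS = 138.5° ✓; |MS| = 29.50 ✓; ∠MSL = 120.6° ✓; |SL| = 23.00 ✗.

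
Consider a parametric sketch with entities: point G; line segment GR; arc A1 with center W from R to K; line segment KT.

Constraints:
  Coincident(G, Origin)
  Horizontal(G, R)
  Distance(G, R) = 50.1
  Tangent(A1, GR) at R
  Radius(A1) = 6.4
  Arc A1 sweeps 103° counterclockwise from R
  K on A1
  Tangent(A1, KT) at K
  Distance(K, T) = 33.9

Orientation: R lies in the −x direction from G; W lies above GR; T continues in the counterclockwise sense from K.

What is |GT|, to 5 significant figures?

65.739

G is at the origin; GR is horizontal with |GR| = 50.1 and R on the −x side, so R = (-50.100, 0.0000). Tangency of A1 to GR means the radius WR is perpendicular to GR, so W = R + (0, 6.4) = (-50.100, 6.4000). On A1, R sits at bearing -90° from W; a 103° counterclockwise sweep puts K at bearing 13°, so K = W + 6.4·(cos 13°, sin 13°) = (-43.864, 7.8397). A1 meets KT tangentially, so WK is at right angles to KT, so KT runs along (−sin 13°, cos 13°); with |KT| = 33.9, T = (-51.490, 40.871). Then |GT| = |T − G| = 65.739.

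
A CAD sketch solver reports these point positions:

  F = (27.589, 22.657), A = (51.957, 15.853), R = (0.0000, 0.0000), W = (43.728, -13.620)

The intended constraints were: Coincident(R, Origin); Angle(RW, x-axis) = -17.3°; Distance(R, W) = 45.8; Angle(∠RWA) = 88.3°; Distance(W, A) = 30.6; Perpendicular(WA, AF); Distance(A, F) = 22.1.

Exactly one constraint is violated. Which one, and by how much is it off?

Distance(A, F) = 22.1 — off by 3.20.

R = (0.00, 0.00) ✓; RW at -17.30° ✓; |RW| = 45.80 ✓; ∠RWA = 88.30° ✓; |WA| = 30.60 ✓; ∠(WA, AF) = 90.00° ✓; |AF| = 25.30 ✗.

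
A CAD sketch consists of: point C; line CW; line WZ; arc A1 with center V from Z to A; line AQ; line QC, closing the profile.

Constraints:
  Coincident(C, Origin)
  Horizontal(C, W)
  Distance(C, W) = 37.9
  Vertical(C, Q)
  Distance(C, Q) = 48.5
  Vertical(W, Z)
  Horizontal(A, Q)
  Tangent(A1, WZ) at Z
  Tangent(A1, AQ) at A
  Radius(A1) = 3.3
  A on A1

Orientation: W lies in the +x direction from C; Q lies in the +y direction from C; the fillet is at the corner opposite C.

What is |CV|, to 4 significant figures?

56.92

C and Q share the same x with |CQ| = 48.5 and Q on the +y side, so Q = (0.000, 48.50). The virtual corner opposite C is at (37.90, 48.50). The tangent condition forces VZ to be normal to WZ and A1 meets AQ tangentially, so VA is at right angles to AQ, with radius 3.3, so the center V sits 3.3 in from both sides at V = (34.60, 45.20). Then |CV| = |V − C| = 56.92.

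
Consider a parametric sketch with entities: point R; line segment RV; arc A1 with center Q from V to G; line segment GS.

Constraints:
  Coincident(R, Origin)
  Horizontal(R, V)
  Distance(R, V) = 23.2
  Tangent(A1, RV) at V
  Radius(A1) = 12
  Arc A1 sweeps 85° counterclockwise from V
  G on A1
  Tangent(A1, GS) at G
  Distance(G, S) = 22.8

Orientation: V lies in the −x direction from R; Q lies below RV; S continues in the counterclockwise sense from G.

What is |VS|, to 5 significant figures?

36.440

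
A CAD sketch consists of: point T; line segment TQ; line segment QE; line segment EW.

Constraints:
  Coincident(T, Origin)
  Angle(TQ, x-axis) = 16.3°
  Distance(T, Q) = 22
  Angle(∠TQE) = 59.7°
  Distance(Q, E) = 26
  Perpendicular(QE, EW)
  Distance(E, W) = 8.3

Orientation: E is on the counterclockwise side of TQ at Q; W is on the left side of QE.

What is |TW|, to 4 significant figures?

18.34

T is at the origin; TQ runs at 16.3° with length 22.0, so Q = 22.0·(cos 16.3°, sin 16.3°) = (21.12, 6.175). ∠TQE = 59.7°, so QE runs at 16.3° + (180° − 59.7°) = 136.6° from the x-axis; with |QE| = 26.0, E = Q + 26.0·(cos 136.6°, sin 136.6°) = (2.225, 24.04). QE ⟂ EW; with |EW| = 8.3 on the left of QE, W = E + 8.3·(-0.6871, -0.7266) = (-3.478, 18.01). Then |TW| = |W − T| = 18.34.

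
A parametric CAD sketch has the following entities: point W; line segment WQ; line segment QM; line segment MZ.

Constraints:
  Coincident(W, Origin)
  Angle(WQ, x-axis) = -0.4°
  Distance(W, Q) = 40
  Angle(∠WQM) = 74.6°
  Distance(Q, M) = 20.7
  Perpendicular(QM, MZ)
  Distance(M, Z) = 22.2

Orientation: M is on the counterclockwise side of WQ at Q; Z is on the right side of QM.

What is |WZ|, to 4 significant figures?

61.59

∠WQM = 74.6°, so QM runs at -0.4° + (180° − 74.6°) = 105.0° from the x-axis; with |QM| = 20.7, M = Q + 20.7·(cos 105.0°, sin 105.0°) = (34.64, 19.72). QM ⟂ MZ; with |MZ| = 22.2 on the right of QM, Z = M + 22.2·(0.9659, 0.2588) = (56.09, 25.46). Then |WZ| = |Z − W| = 61.59.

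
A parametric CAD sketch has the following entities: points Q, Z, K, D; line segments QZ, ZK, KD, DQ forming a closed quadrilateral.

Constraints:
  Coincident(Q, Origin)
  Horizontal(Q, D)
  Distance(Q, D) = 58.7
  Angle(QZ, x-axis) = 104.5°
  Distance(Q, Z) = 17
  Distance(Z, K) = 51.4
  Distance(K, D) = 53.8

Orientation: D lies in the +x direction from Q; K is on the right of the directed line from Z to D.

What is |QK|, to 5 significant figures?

34.610

Q is at the origin; QD is horizontal with |QD| = 58.7 and D in +x, so D = (58.7, 0). QZ runs at 104.5° with |QZ| = 17.0, so Z = (-4.2565, 16.459). K is determined by |ZK| = 51.4 and |KD| = 53.8 together: it lies at the intersection of circle(Z, 51.4) and circle(D, 53.8). With |ZD| = 65.072, the foot of the radical line on ZD is 30.596 from Z and the perpendicular offset is √(51.4² − 30.596²) = 41.302. Taking the right-of-ZD solution: K = (14.899, -31.239).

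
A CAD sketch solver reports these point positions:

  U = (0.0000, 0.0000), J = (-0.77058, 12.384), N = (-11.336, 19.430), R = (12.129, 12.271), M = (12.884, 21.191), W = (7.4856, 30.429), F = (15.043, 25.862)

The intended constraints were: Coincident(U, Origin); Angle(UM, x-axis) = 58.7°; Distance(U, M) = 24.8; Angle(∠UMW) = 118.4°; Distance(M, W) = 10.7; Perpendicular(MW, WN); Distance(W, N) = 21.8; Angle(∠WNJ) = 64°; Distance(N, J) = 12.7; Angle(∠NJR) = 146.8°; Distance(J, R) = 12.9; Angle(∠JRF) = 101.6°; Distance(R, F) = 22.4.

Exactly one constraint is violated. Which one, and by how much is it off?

Distance(R, F) = 22.4 — off by 8.50.

U = (0.00, 0.00) ✓; UM at 58.70° ✓; |UM| = 24.80 ✓; ∠UMW = 118.4° ✓; |MW| = 10.70 ✓; ∠(MW, WN) = 90.00° ✓; |WN| = 21.80 ✓; ∠WNJ = 64.00° ✓; |NJ| = 12.70 ✓; ∠NJR = 146.8° ✓; |JR| = 12.90 ✓; ∠JRF = 101.6° ✓; |RF| = 13.90 ✗.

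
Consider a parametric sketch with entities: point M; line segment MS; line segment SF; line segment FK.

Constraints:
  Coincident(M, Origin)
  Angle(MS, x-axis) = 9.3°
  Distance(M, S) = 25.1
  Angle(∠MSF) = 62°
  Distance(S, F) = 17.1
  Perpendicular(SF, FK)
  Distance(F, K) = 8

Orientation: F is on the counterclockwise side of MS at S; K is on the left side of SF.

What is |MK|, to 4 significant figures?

15.13

M is at the origin; MS runs at 9.3° with length 25.1, so S = 25.1·(cos 9.3°, sin 9.3°) = (24.77, 4.056). ∠MSF = 62.0°, so SF runs at 9.3° + (180° − 62.0°) = 127.3° from the x-axis; with |SF| = 17.1, F = S + 17.1·(cos 127.3°, sin 127.3°) = (14.41, 17.66). SF ⟂ FK; with |FK| = 8.0 on the left of SF, K = F + 8.0·(-0.7955, -0.6060) = (8.044, 12.81). Then |MK| = |K − M| = 15.13.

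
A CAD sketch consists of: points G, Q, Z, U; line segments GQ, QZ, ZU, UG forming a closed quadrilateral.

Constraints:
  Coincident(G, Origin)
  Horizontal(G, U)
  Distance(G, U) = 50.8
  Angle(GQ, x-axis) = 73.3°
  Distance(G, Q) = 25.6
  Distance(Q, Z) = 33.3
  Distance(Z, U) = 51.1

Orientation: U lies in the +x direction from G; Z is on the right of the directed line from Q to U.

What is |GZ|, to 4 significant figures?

8.038

Checks: |QZ| = 33.30 ✓; |ZU| = 51.10 ✓.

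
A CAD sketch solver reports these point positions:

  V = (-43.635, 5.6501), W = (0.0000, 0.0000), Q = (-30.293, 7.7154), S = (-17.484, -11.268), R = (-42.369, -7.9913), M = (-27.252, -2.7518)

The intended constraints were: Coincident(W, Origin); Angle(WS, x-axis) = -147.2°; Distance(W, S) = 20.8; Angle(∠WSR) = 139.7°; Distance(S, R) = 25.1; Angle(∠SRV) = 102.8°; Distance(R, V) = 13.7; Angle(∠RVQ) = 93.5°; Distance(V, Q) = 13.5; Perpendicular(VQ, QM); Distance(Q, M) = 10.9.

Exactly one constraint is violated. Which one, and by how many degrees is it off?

Perpendicular(VQ, QM) — off by 7.40°.

W = (0.00, 0.00) ✓; WS at -147.2° ✓; |WS| = 20.80 ✓; ∠WSR = 139.7° ✓; |SR| = 25.10 ✓; ∠SRV = 102.8° ✓; |RV| = 13.70 ✓; ∠RVQ = 93.50° ✓; |VQ| = 13.50 ✓; ∠(VQ, QM) = 82.60° ✗; |QM| = 10.90 ✓.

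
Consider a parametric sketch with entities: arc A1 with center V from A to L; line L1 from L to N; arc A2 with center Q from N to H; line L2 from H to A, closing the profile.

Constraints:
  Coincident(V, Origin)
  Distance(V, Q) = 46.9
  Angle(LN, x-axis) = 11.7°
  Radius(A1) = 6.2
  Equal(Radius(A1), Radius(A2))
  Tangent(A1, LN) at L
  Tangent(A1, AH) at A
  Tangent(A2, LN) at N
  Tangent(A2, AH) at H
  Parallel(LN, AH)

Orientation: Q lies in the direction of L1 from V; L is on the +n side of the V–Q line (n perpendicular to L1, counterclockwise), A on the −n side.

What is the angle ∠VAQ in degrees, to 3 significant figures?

82.5°

The slot axis is L1's direction at 11.7°, so u = (cos 11.7°, sin 11.7°) = (0.979, 0.203) and n = (−sin 11.7°, cos 11.7°) = (-0.203, 0.979). V is at the origin and Q lies 46.9 along u from V, so Q = 46.9·u = (45.9, 9.51). Tangency of A1 to both parallel lines with radius 6.2 puts L and A at V ± 6.2·n: L = (-1.26, 6.07), A = (1.26, -6.07). Then cos ∠VAQ = AV·AQ / (|AV||AQ|), giving 82.5°.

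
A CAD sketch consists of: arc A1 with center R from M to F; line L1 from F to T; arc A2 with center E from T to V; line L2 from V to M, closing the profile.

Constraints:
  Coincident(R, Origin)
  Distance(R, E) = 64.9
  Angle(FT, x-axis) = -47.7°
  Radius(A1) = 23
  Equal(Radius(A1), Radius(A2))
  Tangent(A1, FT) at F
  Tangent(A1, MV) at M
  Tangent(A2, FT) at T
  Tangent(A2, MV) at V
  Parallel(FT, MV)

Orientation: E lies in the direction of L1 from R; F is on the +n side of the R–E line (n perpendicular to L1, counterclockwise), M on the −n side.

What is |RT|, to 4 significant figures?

68.85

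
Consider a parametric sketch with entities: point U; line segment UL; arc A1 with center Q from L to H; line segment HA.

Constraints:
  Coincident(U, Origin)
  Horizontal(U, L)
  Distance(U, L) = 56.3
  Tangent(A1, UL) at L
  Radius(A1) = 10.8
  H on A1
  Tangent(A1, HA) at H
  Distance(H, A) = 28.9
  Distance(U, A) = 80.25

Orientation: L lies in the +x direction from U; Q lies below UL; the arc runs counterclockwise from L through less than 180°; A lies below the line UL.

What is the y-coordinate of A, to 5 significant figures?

-38.132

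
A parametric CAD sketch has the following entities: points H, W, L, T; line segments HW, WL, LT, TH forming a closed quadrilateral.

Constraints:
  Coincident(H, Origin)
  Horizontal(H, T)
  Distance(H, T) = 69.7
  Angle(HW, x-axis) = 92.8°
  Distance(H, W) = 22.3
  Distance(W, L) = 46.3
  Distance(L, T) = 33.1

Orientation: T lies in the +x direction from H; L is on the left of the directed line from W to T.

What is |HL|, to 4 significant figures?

50.40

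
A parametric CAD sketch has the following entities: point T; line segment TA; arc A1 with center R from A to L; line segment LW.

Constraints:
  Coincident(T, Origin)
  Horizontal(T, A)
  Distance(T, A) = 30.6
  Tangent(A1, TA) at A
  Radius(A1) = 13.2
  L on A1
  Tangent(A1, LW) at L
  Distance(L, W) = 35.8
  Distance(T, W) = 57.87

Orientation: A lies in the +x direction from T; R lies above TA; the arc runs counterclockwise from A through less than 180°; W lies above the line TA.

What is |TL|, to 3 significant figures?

46.5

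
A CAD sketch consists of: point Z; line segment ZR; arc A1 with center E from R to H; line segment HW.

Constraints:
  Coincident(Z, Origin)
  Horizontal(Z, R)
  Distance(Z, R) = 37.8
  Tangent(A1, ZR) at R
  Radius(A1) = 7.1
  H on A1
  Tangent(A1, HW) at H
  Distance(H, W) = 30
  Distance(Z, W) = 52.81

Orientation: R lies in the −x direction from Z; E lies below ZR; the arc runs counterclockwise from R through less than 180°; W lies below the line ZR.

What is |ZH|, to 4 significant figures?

45.54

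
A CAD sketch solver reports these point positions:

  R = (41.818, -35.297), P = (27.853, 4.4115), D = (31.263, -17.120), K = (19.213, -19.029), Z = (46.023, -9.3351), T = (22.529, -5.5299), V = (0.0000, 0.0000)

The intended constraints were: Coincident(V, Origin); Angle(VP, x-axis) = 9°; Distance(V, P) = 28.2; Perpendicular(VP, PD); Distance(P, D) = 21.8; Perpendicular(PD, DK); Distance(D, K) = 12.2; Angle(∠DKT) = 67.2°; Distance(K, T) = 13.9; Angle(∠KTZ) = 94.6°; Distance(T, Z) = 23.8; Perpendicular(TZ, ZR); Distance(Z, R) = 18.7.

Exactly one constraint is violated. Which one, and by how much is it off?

Distance(Z, R) = 18.7 — off by 7.60.

V = (0.00, 0.00) ✓; VP at 9.000° ✓; |VP| = 28.20 ✓; ∠(VP, PD) = 90.00° ✓; |PD| = 21.80 ✓; ∠(PD, DK) = 90.00° ✓; |DK| = 12.20 ✓; ∠DKT = 67.20° ✓; |KT| = 13.90 ✓; ∠KTZ = 94.60° ✓; |TZ| = 23.80 ✓; ∠(TZ, ZR) = 90.00° ✓; |ZR| = 26.30 ✗.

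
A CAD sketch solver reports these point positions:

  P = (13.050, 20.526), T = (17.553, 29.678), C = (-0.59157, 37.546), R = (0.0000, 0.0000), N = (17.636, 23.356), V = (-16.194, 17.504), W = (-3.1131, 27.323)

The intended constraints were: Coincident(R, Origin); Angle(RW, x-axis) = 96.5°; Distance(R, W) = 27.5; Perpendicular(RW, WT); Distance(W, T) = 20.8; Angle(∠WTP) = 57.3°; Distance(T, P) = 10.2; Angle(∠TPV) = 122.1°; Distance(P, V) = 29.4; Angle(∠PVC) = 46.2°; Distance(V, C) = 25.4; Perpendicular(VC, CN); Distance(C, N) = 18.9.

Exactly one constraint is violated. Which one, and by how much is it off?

Distance(C, N) = 18.9 — off by 4.20.

R = (0.00, 0.00) ✓; RW at 96.50° ✓; |RW| = 27.50 ✓; ∠(RW, WT) = 90.00° ✓; |WT| = 20.80 ✓; ∠WTP = 57.30° ✓; |TP| = 10.20 ✓; ∠TPV = 122.1° ✓; |PV| = 29.40 ✓; ∠PVC = 46.20° ✓; |VC| = 25.40 ✓; ∠(VC, CN) = 90.00° ✓; |CN| = 23.10 ✗.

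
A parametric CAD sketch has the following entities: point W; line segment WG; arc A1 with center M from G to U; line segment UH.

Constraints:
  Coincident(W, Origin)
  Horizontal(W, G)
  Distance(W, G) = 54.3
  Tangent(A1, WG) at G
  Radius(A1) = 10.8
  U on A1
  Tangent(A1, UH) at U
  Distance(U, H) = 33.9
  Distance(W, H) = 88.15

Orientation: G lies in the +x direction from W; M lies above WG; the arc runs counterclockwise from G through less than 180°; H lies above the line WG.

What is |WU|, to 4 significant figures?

63.67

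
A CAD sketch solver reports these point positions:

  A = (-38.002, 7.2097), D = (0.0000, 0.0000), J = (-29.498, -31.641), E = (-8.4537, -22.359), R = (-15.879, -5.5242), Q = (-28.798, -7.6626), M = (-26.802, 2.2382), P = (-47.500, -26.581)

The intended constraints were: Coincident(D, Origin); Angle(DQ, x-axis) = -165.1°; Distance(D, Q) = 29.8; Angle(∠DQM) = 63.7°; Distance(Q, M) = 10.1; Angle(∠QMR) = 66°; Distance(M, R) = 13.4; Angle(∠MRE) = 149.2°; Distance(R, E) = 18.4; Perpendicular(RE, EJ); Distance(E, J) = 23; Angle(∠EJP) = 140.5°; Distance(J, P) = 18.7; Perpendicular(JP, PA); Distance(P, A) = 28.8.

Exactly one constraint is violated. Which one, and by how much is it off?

Distance(P, A) = 28.8 — off by 6.30.

D = (0.00, 0.00) ✓; DQ at -165.1° ✓; |DQ| = 29.80 ✓; ∠DQM = 63.70° ✓; |QM| = 10.10 ✓; ∠QMR = 66.00° ✓; |MR| = 13.40 ✓; ∠MRE = 149.2° ✓; |RE| = 18.40 ✓; ∠(RE, EJ) = 90.00° ✓; |EJ| = 23.00 ✓; ∠EJP = 140.5° ✓; |JP| = 18.70 ✓; ∠(JP, PA) = 90.00° ✓; |PA| = 35.10 ✗.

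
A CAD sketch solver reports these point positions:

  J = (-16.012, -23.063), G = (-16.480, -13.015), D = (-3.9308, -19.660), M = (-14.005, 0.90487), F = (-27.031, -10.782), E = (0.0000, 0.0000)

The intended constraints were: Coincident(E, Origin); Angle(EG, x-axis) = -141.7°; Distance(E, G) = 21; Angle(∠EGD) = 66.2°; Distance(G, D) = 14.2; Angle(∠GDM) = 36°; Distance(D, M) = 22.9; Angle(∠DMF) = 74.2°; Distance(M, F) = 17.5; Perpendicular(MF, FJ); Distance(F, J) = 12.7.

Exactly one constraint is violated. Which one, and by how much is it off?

Distance(F, J) = 12.7 — off by 3.80.

E = (0.00, 0.00) ✓; EG at -141.7° ✓; |EG| = 21.00 ✓; ∠EGD = 66.20° ✓; |GD| = 14.20 ✓; ∠GDM = 36.00° ✓; |DM| = 22.90 ✓; ∠DMF = 74.20° ✓; |MF| = 17.50 ✓; ∠(MF, FJ) = 90.00° ✓; |FJ| = 16.50 ✗.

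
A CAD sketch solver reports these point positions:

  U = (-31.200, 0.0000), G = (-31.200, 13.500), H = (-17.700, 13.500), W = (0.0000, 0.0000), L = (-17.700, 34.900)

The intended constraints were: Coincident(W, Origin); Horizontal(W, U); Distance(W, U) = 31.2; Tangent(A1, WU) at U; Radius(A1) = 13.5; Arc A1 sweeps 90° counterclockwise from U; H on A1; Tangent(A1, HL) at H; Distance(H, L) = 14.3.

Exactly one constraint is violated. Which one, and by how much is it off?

Distance(H, L) = 14.3 — off by 7.10.

W = (0.00, 0.00) ✓; W.y = 0.00, U.y = 0.00 ✓; |WU| = 31.20 ✓; ∠(GU, UW) = 90.00° ✓; |GU| = 13.50 ✓; bearing(G→H) − bearing(G→U) = 90.00° ✓; |GH| = 13.50 ✓; ∠(GH, HL) = 90.00° ✓; |HL| = 21.40 ✗.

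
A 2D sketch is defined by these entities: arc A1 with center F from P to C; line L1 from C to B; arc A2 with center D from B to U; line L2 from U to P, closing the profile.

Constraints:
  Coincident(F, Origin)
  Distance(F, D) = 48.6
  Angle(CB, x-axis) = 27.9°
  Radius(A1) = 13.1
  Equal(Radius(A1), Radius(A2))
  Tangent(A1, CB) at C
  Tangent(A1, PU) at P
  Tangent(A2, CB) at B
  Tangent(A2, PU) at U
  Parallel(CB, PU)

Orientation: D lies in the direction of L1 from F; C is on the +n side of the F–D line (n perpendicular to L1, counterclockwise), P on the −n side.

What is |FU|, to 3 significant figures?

50.3

The slot axis is L1's direction at 27.9°, so u = (cos 27.9°, sin 27.9°) = (0.884, 0.468) and n = (−sin 27.9°, cos 27.9°) = (-0.468, 0.884). F is at the origin and D lies 48.6 along u from F, so D = 48.6·u = (43.0, 22.7). Tangency of A1 to both parallel lines with radius 13.1 puts C and P at F ± 13.1·n: C = (-6.13, 11.6), P = (6.13, -11.6). Equal radii place B and U the same way about D: B = D + 13.1·n = (36.8, 34.3), U = D − 13.1·n = (49.1, 11.2). Then |FU| = |U − F| = 50.3.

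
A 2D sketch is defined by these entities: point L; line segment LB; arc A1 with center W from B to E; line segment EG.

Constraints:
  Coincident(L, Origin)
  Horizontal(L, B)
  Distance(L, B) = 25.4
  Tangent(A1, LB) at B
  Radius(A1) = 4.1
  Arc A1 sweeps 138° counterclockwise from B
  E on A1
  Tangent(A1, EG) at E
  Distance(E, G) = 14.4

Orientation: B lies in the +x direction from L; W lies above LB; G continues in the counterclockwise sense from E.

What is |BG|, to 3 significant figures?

18.6

On A1, B sits at bearing -90° from W; a 138° counterclockwise sweep puts E at bearing 48°, so E = W + 4.1·(cos 48°, sin 48°) = (28.1, 7.15). A1 meets EG tangentially, so WE is at right angles to EG, so EG runs along (−sin 48°, cos 48°); with |EG| = 14.4, G = (17.4, 16.8). Then |BG| = |G − B| = 18.6.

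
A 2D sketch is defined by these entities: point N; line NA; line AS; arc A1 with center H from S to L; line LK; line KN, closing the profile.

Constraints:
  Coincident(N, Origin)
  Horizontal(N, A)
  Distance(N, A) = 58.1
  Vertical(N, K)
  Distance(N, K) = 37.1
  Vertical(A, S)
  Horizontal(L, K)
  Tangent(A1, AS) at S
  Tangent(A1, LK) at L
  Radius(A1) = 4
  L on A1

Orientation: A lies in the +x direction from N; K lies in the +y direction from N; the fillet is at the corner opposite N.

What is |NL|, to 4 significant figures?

65.60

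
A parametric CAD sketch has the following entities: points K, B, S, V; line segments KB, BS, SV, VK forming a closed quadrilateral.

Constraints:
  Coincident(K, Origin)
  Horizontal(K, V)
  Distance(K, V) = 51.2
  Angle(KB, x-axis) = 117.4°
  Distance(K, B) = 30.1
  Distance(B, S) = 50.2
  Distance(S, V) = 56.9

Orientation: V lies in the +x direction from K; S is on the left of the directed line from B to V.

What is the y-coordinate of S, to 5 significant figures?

52.488

Checks: |BS| = 50.20 ✓; |SV| = 56.90 ✓.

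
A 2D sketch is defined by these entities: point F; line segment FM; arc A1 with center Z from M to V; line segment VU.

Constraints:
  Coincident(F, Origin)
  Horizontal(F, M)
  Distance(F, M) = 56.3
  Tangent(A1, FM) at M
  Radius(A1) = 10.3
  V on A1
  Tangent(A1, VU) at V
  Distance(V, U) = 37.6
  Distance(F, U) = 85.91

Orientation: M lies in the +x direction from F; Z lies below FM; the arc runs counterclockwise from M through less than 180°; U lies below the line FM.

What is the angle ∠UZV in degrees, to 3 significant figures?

74.7°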